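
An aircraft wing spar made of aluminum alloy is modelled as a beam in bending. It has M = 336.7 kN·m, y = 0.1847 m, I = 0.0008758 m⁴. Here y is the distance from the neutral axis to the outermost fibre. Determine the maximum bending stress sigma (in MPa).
Model: a beam in bending, so sigma = (M·y) / I.
Convert to SI units:
  M = 336.7 kN·m = 336700 N·m
Substitute:
  sigma = (336700 × 0.1847) / 0.0008758
  sigma = 7.101 × 10⁷ Pa
Convert: sigma = 7.101 × 10⁷ Pa = 71.01 MPa
Final answer: sigma = 71.01 MPa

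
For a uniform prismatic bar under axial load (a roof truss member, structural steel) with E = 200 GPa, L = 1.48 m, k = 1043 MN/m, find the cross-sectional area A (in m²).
Model: a uniform prismatic bar under axial load, so k = (A·E) / L.
Solve for A: A = (k·L) / E.
Convert to SI units:
  E = 200 GPa = 2 × 10¹¹ Pa
  k = 1043 MN/m = 1.043 × 10⁹ N/m
Substitute:
  A = ((1.043 × 10⁹) × 1.48) / (2 × 10¹¹)
  A = 0.007718 m²
Final answer: A = 0.007718 m²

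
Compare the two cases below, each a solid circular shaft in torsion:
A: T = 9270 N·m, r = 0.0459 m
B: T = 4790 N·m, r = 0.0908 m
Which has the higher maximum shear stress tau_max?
Model: a solid circular shaft in torsion, so tau_max = (2·T) / (π·r^3) (SI units).
  A: tau_max = (2 × 9270) / (π × 0.0459^3) = 6.103 × 10⁷ Pa = 61.03 MPa
  B: tau_max = (2 × 4790) / (π × 0.0908^3) = 4.073 × 10⁶ Pa = 4.073 MPa
61.03 MPa > 4.073 MPa, so A is larger.
Final answer: A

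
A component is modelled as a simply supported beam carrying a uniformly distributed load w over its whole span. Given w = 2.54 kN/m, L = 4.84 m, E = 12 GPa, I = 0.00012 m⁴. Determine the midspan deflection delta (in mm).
Model: a simply supported beam carrying a uniformly distributed load w over its whole span, so delta = (5·w·L^4) / (384·E·I).
Convert to SI units:
  w = 2.54 kN/m = 2540 N/m
  E = 12 GPa = 1.2 × 10¹⁰ Pa
Substitute:
  delta = (5 × 2540 × 4.84^4) / (384 × (1.2 × 10¹⁰) × 0.00012)
  delta = 0.0126 m
Convert: delta = 0.0126 m = 12.6 mm
Final answer: delta = 12.6 mm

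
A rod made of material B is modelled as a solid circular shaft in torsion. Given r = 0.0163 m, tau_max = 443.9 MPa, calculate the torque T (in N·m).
Model: a solid circular shaft in torsion, so tau_max = (2·T) / (π·r^3).
Solve for T: T = (π·tau_max·r^3) / 2.
Convert to SI units:
  tau_max = 443.9 MPa = 4.439 × 10⁸ Pa
Substitute:
  T = (π × (4.439 × 10⁸) × 0.0163^3) / 2
  T = 3020 N·m
Final answer: T = 3020 N·m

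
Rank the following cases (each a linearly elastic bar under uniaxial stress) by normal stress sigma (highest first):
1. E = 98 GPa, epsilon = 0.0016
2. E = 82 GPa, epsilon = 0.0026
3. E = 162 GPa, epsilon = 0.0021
Model: a linearly elastic bar under uniaxial stress, so sigma = E·epsilon (SI units).
  Case 1: sigma = (9.8 × 10¹⁰) × 0.0016 = 1.568 × 10⁸ Pa = 156.8 MPa
  Case 2: sigma = (8.2 × 10¹⁰) × 0.0026 = 2.132 × 10⁸ Pa = 213.2 MPa
  Case 3: sigma = (1.62 × 10¹¹) × 0.0021 = 3.402 × 10⁸ Pa = 340.2 MPa
Ordering: 340.2 MPa (case 3) > 213.2 MPa (case 2) > 156.8 MPa (case 1)
Final answer: 3, 2, 1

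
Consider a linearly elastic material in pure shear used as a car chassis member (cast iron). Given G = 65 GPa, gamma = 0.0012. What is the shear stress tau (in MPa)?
Model: a linearly elastic material in pure shear, so tau = G·gamma.
Convert to SI units:
  G = 65 GPa = 6.5 × 10¹⁰ Pa
Substitute:
  tau = (6.5 × 10¹⁰) × 0.0012
  tau = 7.8 × 10⁷ Pa
Convert: tau = 7.8 × 10⁷ Pa = 78 MPa
Final answer: tau = 78 MPa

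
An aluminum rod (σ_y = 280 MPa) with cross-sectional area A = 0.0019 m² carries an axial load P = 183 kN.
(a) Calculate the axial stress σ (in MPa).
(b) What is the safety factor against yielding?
(a) Axial stress σ = P/A. Convert P = 183 kN = 183000 N.
  σ = 183000 / 0.0019 = 9.632 × 10⁷ Pa = 96.32 MPa
(b) Safety factor SF = σ_y/σ = 280 / 96.32 = 2.907
Final answer: (a) σ = 96.32 MPa, (b) SF = 2.907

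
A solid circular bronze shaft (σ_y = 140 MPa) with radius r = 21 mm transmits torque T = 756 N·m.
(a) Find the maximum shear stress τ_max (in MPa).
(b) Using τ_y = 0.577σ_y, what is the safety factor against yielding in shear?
(a) For a solid circular shaft, τ_max = T·r/J with J = π·r^4/2, i.e. τ_max = 2·T / (π·r^3). Convert r = 21 mm = 0.021 m.
  τ_max = (2 × 756) / (π × 0.021^3) = 5.197 × 10⁷ Pa = 51.97 MPa
(b) τ_y = 0.577 × 140 = 80.78 MPa
  SF = τ_y/τ_max = 80.78 / 51.97 = 1.554
Final answer: (a) τ_max = 51.97 MPa, (b) SF = 1.554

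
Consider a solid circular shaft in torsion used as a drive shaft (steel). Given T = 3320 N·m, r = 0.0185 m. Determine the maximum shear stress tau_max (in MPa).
Model: a solid circular shaft in torsion, so tau_max = (2·T) / (π·r^3).
Substitute:
  tau_max = (2 × 3320) / (π × 0.0185^3)
  tau_max = 3.338 × 10⁸ Pa
Convert: tau_max = 3.338 × 10⁸ Pa = 333.8 MPa
Final answer: tau_max = 333.8 MPa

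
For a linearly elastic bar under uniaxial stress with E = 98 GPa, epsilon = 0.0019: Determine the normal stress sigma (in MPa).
Model: a linearly elastic bar under uniaxial stress, so sigma = E·epsilon.
Convert to SI units:
  E = 98 GPa = 9.8 × 10¹⁰ Pa
Substitute:
  sigma = (9.8 × 10¹⁰) × 0.0019
  sigma = 1.862 × 10⁸ Pa
Convert: sigma = 1.862 × 10⁸ Pa = 186.2 MPa
Final answer: sigma = 186.2 MPa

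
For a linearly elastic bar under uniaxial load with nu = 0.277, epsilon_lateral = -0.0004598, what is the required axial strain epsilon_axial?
Model: a linearly elastic bar under uniaxial load, so epsilon_lateral = -nu·epsilon_axial.
Solve for epsilon_axial: epsilon_axial = -epsilon_lateral / nu.
Substitute:
  epsilon_axial = -(-0.0004598) / 0.277
  epsilon_axial = 0.00166
Final answer: epsilon_axial = 0.00166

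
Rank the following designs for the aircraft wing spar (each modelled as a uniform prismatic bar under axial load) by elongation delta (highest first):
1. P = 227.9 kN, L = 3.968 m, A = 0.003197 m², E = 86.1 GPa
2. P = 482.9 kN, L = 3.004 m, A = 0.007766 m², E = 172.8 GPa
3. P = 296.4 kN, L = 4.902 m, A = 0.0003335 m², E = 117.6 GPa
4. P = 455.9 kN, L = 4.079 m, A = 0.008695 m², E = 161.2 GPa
Model: a uniform prismatic bar under axial load, so delta = (P·L) / (A·E) (SI units).
  Case 1: delta = (227900 × 3.968) / (0.003197 × (8.61 × 10¹⁰)) = 0.003285 m = 3.285 mm
  Case 2: delta = (482900 × 3.004) / (0.007766 × (1.728 × 10¹¹)) = 0.001081 m = 1.081 mm
  Case 3: delta = (296400 × 4.902) / (0.0003335 × (1.176 × 10¹¹)) = 0.03705 m = 37.05 mm
  Case 4: delta = (455900 × 4.079) / (0.008695 × (1.612 × 10¹¹)) = 0.001327 m = 1.327 mm
Ordering: 37.05 mm (case 3) > 3.285 mm (case 1) > 1.327 mm (case 4) > 1.081 mm (case 2)
Final answer: 3, 1, 4, 2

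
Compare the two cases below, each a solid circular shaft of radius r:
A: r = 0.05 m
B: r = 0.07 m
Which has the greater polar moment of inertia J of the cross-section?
Model: a solid circular shaft of radius r, so J = (π·r^4) / 2 (SI units).
  A: J = (π × 0.05^4) / 2 = 9.817 × 10⁻⁶ m⁴
  B: J = (π × 0.07^4) / 2 = 3.771 × 10⁻⁵ m⁴
3.771 × 10⁻⁵ m⁴ > 9.817 × 10⁻⁶ m⁴, so B is larger.
Final answer: B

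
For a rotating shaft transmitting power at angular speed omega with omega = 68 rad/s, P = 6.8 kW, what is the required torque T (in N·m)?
Model: a rotating shaft transmitting power at angular speed omega, so P = T·omega.
Solve for T: T = P / omega.
Convert to SI units:
  P = 6.8 kW = 6800 W
Substitute:
  T = 6800 / 68
  T = 100 N·m
Final answer: T = 100 N·m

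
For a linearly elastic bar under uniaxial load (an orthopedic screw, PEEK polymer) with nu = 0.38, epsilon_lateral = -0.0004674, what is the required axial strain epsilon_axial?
Model: a linearly elastic bar under uniaxial load, so epsilon_lateral = -nu·epsilon_axial.
Solve for epsilon_axial: epsilon_axial = -epsilon_lateral / nu.
Substitute:
  epsilon_axial = -(-0.0004674) / 0.38
  epsilon_axial = 0.00123
Final answer: epsilon_axial = 0.00123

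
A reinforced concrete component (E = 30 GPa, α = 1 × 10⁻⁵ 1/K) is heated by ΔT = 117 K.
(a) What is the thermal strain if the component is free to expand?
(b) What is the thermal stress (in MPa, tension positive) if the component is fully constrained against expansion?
(a) Free thermal strain ε_th = α·ΔT = (1 × 10⁻⁵) × 117 = 0.00117
(b) Fully constrained, the expansion is suppressed, so σ = -E·α·ΔT. Convert E = 30 GPa = 3 × 10¹⁰ Pa.
  σ = -(3 × 10¹⁰) × (1 × 10⁻⁵) × 117 = -3.51 × 10⁷ Pa = -35.1 MPa (compressive)
Final answer: (a) ε_th = 0.00117, (b) σ = -35.1 MPa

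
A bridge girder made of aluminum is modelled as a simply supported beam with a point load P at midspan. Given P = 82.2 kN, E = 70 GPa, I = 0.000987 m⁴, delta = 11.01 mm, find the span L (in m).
Model: a simply supported beam with a point load P at midspan, so delta = (P·L^3) / (48·E·I).
Solve for L: L = ((48·delta·E·I) / P)^(1/3).
Convert to SI units:
  P = 82.2 kN = 82200 N
  E = 70 GPa = 7 × 10¹⁰ Pa
  delta = 11.01 mm = 0.01101 m
Substitute:
  L = ((48 × 0.01101 × (7 × 10¹⁰) × 0.000987) / 82200)^(1/3)
  L = 7.63 m
Final answer: L = 7.63 m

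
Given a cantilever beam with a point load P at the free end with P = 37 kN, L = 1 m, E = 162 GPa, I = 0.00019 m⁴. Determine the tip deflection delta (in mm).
Model: a cantilever beam with a point load P at the free end, so delta = (P·L^3) / (3·E·I).
Convert to SI units:
  P = 37 kN = 37000 N
  E = 162 GPa = 1.62 × 10¹¹ Pa
Substitute:
  delta = (37000 × 1^3) / (3 × (1.62 × 10¹¹) × 0.00019)
  delta = 0.0004007 m
Convert: delta = 0.0004007 m = 0.4007 mm
Final answer: delta = 0.4007 mm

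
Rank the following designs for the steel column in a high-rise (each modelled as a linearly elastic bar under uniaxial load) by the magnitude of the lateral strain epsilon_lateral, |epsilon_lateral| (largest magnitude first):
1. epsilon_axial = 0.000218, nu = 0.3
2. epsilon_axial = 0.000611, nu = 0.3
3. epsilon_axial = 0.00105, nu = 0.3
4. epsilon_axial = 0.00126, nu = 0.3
Model: a linearly elastic bar under uniaxial load, so epsilon_lateral = -nu·epsilon_axial (SI units).
  Case 1: epsilon_lateral = -(0.3 × 0.000218) = -6.54 × 10⁻⁵
  Case 2: epsilon_lateral = -(0.3 × 0.000611) = -0.0001833
  Case 3: epsilon_lateral = -(0.3 × 0.00105) = -0.000315
  Case 4: epsilon_lateral = -(0.3 × 0.00126) = -0.000378
Ordering by |epsilon_lateral|: 0.000378 (case 4) > 0.000315 (case 3) > 0.0001833 (case 2) > 6.54 × 10⁻⁵ (case 1)
Final answer: 4, 3, 2, 1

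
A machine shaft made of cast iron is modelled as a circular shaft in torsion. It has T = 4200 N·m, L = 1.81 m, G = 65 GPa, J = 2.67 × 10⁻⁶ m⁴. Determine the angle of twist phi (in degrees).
Model: a circular shaft in torsion, so phi = (T·L) / (G·J).
Convert to SI units:
  G = 65 GPa = 6.5 × 10¹⁰ Pa
Substitute:
  phi = (4200 × 1.81) / ((6.5 × 10¹⁰) × (2.67 × 10⁻⁶))
  phi = 0.0438 rad
Convert to degrees: phi = 0.0438 × 180/π = 2.51°
Final answer: phi = 2.51°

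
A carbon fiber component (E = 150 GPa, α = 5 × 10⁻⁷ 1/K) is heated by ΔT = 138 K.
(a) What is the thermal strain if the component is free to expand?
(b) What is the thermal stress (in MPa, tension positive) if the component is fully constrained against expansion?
(a) Free thermal strain ε_th = α·ΔT = (5 × 10⁻⁷) × 138 = 6.9 × 10⁻⁵
(b) Fully constrained, the expansion is suppressed, so σ = -E·α·ΔT. Convert E = 150 GPa = 1.5 × 10¹¹ Pa.
  σ = -(1.5 × 10¹¹) × (5 × 10⁻⁷) × 138 = -1.035 × 10⁷ Pa = -10.35 MPa (compressive)
Final answer: (a) ε_th = 6.9 × 10⁻⁵, (b) σ = -10.35 MPa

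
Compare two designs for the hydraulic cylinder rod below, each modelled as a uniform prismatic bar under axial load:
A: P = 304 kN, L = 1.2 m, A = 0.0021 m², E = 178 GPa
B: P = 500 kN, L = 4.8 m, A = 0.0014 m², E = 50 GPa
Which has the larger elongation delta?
Model: a uniform prismatic bar under axial load, so delta = (P·L) / (A·E) (SI units).
  A: delta = (304000 × 1.2) / (0.0021 × (1.78 × 10¹¹)) = 0.0009759 m = 0.9759 mm
  B: delta = (500000 × 4.8) / (0.0014 × (5 × 10¹⁰)) = 0.03429 m = 34.29 mm
34.29 mm > 0.9759 mm, so B is larger.
Final answer: B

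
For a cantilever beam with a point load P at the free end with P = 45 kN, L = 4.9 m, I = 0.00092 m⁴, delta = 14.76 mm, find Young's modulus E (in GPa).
Model: a cantilever beam with a point load P at the free end, so delta = (P·L^3) / (3·E·I).
Solve for E: E = (P·L^3) / (3·delta·I).
Convert to SI units:
  P = 45 kN = 45000 N
  delta = 14.76 mm = 0.01476 m
Substitute:
  E = (45000 × 4.9^3) / (3 × 0.01476 × 0.00092)
  E = 1.3 × 10¹¹ Pa
Convert: E = 1.3 × 10¹¹ Pa = 130 GPa
Final answer: E = 130 GPa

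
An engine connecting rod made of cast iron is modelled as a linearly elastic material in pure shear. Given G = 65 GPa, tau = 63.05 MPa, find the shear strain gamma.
Model: a linearly elastic material in pure shear, so tau = G·gamma.
Solve for gamma: gamma = tau / G.
Convert to SI units:
  G = 65 GPa = 6.5 × 10¹⁰ Pa
  tau = 63.05 MPa = 6.305 × 10⁷ Pa
Substitute:
  gamma = (6.305 × 10⁷) / (6.5 × 10¹⁰)
  gamma = 0.00097
Final answer: gamma = 0.00097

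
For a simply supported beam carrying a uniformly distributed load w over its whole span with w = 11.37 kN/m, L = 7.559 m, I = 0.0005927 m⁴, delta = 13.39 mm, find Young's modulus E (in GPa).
Model: a simply supported beam carrying a uniformly distributed load w over its whole span, so delta = (5·w·L^4) / (384·E·I).
Solve for E: E = (5·w·L^4) / (384·delta·I).
Convert to SI units:
  w = 11.37 kN/m = 11370 N/m
  delta = 13.39 mm = 0.01339 m
Substitute:
  E = (5 × 11370 × 7.559^4) / (384 × 0.01339 × 0.0005927)
  E = 6.09 × 10¹⁰ Pa
Convert: E = 6.09 × 10¹⁰ Pa = 60.9 GPa
Final answer: E = 60.9 GPa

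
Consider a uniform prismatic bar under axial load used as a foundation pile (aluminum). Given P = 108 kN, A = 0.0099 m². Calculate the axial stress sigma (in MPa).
Model: a uniform prismatic bar under axial load, so sigma = P / A.
Convert to SI units:
  P = 108 kN = 108000 N
Substitute:
  sigma = 108000 / 0.0099
  sigma = 1.091 × 10⁷ Pa
Convert: sigma = 1.091 × 10⁷ Pa = 10.91 MPa
Final answer: sigma = 10.91 MPa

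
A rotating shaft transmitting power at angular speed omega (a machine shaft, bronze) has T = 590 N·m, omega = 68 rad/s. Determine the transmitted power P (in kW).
Model: a rotating shaft transmitting power at angular speed omega, so P = T·omega.
Substitute:
  P = 590 × 68
  P = 40120 W
Convert: P = 40120 W = 40.12 kW
Final answer: P = 40.12 kW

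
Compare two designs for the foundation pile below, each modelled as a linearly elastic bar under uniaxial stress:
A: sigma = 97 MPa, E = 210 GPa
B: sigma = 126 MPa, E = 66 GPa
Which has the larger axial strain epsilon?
Model: a linearly elastic bar under uniaxial stress, so epsilon = sigma / E (SI units).
  A: epsilon = (9.7 × 10⁷) / (2.1 × 10¹¹) = 0.0004619
  B: epsilon = (1.26 × 10⁸) / (6.6 × 10¹⁰) = 0.001909
0.001909 > 0.0004619, so B is larger.
Final answer: B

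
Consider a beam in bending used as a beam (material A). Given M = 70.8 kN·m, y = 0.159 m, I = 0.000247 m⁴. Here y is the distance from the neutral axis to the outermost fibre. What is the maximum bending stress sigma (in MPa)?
Model: a beam in bending, so sigma = (M·y) / I.
Convert to SI units:
  M = 70.8 kN·m = 70800 N·m
Substitute:
  sigma = (70800 × 0.159) / 0.000247
  sigma = 4.558 × 10⁷ Pa
Convert: sigma = 4.558 × 10⁷ Pa = 45.58 MPa
Final answer: sigma = 45.58 MPa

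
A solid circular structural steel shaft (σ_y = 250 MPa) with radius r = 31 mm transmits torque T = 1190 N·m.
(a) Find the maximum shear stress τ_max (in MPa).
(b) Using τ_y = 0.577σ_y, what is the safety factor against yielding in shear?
(a) For a solid circular shaft, τ_max = T·r/J with J = π·r^4/2, i.e. τ_max = 2·T / (π·r^3). Convert r = 31 mm = 0.031 m.
  τ_max = (2 × 1190) / (π × 0.031^3) = 2.543 × 10⁷ Pa = 25.43 MPa
(b) τ_y = 0.577 × 250 = 144.25 MPa
  SF = τ_y/τ_max = 144.25 / 25.43 = 5.672
Final answer: (a) τ_max = 25.43 MPa, (b) SF = 5.672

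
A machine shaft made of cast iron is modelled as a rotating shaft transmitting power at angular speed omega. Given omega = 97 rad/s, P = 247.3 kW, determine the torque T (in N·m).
Model: a rotating shaft transmitting power at angular speed omega, so P = T·omega.
Solve for T: T = P / omega.
Convert to SI units:
  P = 247.3 kW = 247300 W
Substitute:
  T = 247300 / 97
  T = 2549 N·m
Final answer: T = 2549 N·m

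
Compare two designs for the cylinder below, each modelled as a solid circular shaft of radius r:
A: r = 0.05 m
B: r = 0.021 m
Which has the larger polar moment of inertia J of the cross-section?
Model: a solid circular shaft of radius r, so J = (π·r^4) / 2 (SI units).
  A: J = (π × 0.05^4) / 2 = 9.817 × 10⁻⁶ m⁴
  B: J = (π × 0.021^4) / 2 = 3.055 × 10⁻⁷ m⁴
9.817 × 10⁻⁶ m⁴ > 3.055 × 10⁻⁷ m⁴, so A is larger.
Final answer: A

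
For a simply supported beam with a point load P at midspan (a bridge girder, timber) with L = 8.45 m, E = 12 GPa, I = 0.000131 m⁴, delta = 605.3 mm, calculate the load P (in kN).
Model: a simply supported beam with a point load P at midspan, so delta = (P·L^3) / (48·E·I).
Solve for P: P = (48·delta·E·I) / L^3.
Convert to SI units:
  E = 12 GPa = 1.2 × 10¹⁰ Pa
  delta = 605.3 mm = 0.6053 m
Substitute:
  P = (48 × 0.6053 × (1.2 × 10¹⁰) × 0.000131) / 8.45^3
  P = 75700 N
Convert: P = 75700 N = 75.7 kN
Final answer: P = 75.7 kN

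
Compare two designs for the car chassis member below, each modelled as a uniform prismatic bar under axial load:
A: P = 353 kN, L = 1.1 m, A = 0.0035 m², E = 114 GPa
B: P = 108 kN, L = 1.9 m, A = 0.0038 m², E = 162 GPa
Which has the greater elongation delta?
Model: a uniform prismatic bar under axial load, so delta = (P·L) / (A·E) (SI units).
  A: delta = (353000 × 1.1) / (0.0035 × (1.14 × 10¹¹)) = 0.0009732 m = 0.9732 mm
  B: delta = (108000 × 1.9) / (0.0038 × (1.62 × 10¹¹)) = 0.0003333 m = 0.3333 mm
0.9732 mm > 0.3333 mm, so A is larger.
Final answer: A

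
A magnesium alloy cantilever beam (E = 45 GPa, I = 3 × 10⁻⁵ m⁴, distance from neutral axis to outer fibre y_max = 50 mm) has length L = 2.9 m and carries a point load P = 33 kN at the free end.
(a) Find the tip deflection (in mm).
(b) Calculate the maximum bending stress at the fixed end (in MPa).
(a) Tip deflection of a cantilever with an end point load: δ = P·L^3 / (3·E·I). Convert P = 33 kN = 33000 N, E = 45 GPa = 4.5 × 10¹⁰ Pa.
  δ = (33000 × 2.9^3) / (3 × (4.5 × 10¹⁰) × (3 × 10⁻⁵)) = 0.1987 m = 198.7 mm
(b) Maximum bending moment at the fixed end: M = P·L = 33000 × 2.9 = 95700 N·m. Convert y_max = 50 mm = 0.05 m.
  σ = M·y_max / I = (95700 × 0.05) / (3 × 10⁻⁵) = 1.595 × 10⁸ Pa = 159.5 MPa
Final answer: (a) δ = 198.7 mm, (b) σ = 159.5 MPa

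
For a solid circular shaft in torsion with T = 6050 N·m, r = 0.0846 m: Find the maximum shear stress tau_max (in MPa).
Model: a solid circular shaft in torsion, so tau_max = (2·T) / (π·r^3).
Substitute:
  tau_max = (2 × 6050) / (π × 0.0846^3)
  tau_max = 6.361 × 10⁶ Pa
Convert: tau_max = 6.361 × 10⁶ Pa = 6.361 MPa
Final answer: tau_max = 6.361 MPa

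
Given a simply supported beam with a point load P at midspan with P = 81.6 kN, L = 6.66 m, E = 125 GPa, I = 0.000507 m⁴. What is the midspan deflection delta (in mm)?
Model: a simply supported beam with a point load P at midspan, so delta = (P·L^3) / (48·E·I).
Convert to SI units:
  P = 81.6 kN = 81600 N
  E = 125 GPa = 1.25 × 10¹¹ Pa
Substitute:
  delta = (81600 × 6.66^3) / (48 × (1.25 × 10¹¹) × 0.000507)
  delta = 0.007924 m
Convert: delta = 0.007924 m = 7.924 mm
Final answer: delta = 7.924 mm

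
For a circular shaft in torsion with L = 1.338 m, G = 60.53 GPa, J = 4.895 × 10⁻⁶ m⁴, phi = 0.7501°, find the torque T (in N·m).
Model: a circular shaft in torsion, so phi = (T·L) / (G·J).
Solve for T: T = (phi·G·J) / L.
Convert to SI units:
  G = 60.53 GPa = 6.053 × 10¹⁰ Pa
  phi = 0.7501° = 0.01309 rad
Substitute:
  T = (0.01309 × (6.053 × 10¹⁰) × (4.895 × 10⁻⁶)) / 1.338
  T = 2899 N·m
Final answer: T = 2899 N·m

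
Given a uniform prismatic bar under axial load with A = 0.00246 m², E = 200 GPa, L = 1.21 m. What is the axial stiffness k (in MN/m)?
Model: a uniform prismatic bar under axial load, so k = (A·E) / L.
Convert to SI units:
  E = 200 GPa = 2 × 10¹¹ Pa
Substitute:
  k = (0.00246 × (2 × 10¹¹)) / 1.21
  k = 4.066 × 10⁸ N/m
Convert: k = 4.066 × 10⁸ N/m = 406.6 MN/m
Final answer: k = 406.6 MN/m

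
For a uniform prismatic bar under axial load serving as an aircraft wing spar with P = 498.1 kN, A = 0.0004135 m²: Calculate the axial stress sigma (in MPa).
Model: a uniform prismatic bar under axial load, so sigma = P / A.
Convert to SI units:
  P = 498.1 kN = 498100 N
Substitute:
  sigma = 498100 / 0.0004135
  sigma = 1.205 × 10⁹ Pa
Convert: sigma = 1.205 × 10⁹ Pa = 1205 MPa
Final answer: sigma = 1205 MPa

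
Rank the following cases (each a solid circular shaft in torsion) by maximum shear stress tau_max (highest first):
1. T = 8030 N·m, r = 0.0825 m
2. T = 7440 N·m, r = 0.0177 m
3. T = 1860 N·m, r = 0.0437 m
Model: a solid circular shaft in torsion, so tau_max = (2·T) / (π·r^3) (SI units).
  Case 1: tau_max = (2 × 8030) / (π × 0.0825^3) = 9.104 × 10⁶ Pa = 9.104 MPa
  Case 2: tau_max = (2 × 7440) / (π × 0.0177^3) = 8.541 × 10⁸ Pa = 854.1 MPa
  Case 3: tau_max = (2 × 1860) / (π × 0.0437^3) = 1.419 × 10⁷ Pa = 14.19 MPa
Ordering: 854.1 MPa (case 2) > 14.19 MPa (case 3) > 9.104 MPa (case 1)
Final answer: 2, 3, 1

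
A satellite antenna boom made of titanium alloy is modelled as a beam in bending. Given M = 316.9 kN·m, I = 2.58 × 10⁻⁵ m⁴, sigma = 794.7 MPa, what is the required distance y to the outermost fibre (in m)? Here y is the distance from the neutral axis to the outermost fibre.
Model: a beam in bending, so sigma = (M·y) / I.
Solve for y: y = (sigma·I) / M.
Convert to SI units:
  M = 316.9 kN·m = 316900 N·m
  sigma = 794.7 MPa = 7.947 × 10⁸ Pa
Substitute:
  y = ((7.947 × 10⁸) × (2.58 × 10⁻⁵)) / 316900
  y = 0.0647 m
Final answer: y = 0.0647 m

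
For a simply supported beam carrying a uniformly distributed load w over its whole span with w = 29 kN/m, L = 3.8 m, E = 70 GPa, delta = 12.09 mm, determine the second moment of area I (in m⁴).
Model: a simply supported beam carrying a uniformly distributed load w over its whole span, so delta = (5·w·L^4) / (384·E·I).
Solve for I: I = (5·w·L^4) / (384·delta·E).
Convert to SI units:
  w = 29 kN/m = 29000 N/m
  E = 70 GPa = 7 × 10¹⁰ Pa
  delta = 12.09 mm = 0.01209 m
Substitute:
  I = (5 × 29000 × 3.8^4) / (384 × 0.01209 × (7 × 10¹⁰))
  I = 9.304 × 10⁻⁵ m⁴
Final answer: I = 9.304 × 10⁻⁵ m⁴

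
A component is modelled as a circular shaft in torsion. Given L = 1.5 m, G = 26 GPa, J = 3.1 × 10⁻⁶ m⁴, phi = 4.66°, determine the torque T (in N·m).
Model: a circular shaft in torsion, so phi = (T·L) / (G·J).
Solve for T: T = (phi·G·J) / L.
Convert to SI units:
  G = 26 GPa = 2.6 × 10¹⁰ Pa
  phi = 4.66° = 0.08133 rad
Substitute:
  T = (0.08133 × (2.6 × 10¹⁰) × (3.1 × 10⁻⁶)) / 1.5
  T = 4370 N·m
Final answer: T = 4370 N·m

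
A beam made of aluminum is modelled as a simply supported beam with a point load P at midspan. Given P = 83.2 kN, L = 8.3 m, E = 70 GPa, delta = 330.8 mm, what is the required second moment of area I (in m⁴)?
Model: a simply supported beam with a point load P at midspan, so delta = (P·L^3) / (48·E·I).
Solve for I: I = (P·L^3) / (48·delta·E).
Convert to SI units:
  P = 83.2 kN = 83200 N
  E = 70 GPa = 7 × 10¹⁰ Pa
  delta = 330.8 mm = 0.3308 m
Substitute:
  I = (83200 × 8.3^3) / (48 × 0.3308 × (7 × 10¹⁰))
  I = 4.28 × 10⁻⁵ m⁴
Final answer: I = 4.28 × 10⁻⁵ m⁴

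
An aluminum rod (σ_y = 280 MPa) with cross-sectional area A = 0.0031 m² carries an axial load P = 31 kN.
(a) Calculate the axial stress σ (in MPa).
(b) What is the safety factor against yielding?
(a) Axial stress σ = P/A. Convert P = 31 kN = 31000 N.
  σ = 31000 / 0.0031 = 1 × 10⁷ Pa = 10 MPa
(b) Safety factor SF = σ_y/σ = 280 / 10 = 28
Final answer: (a) σ = 10 MPa, (b) SF = 28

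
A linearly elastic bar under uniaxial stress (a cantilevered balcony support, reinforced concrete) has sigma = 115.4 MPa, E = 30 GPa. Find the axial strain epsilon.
Model: a linearly elastic bar under uniaxial stress, so epsilon = sigma / E.
Convert to SI units:
  sigma = 115.4 MPa = 1.154 × 10⁸ Pa
  E = 30 GPa = 3 × 10¹⁰ Pa
Substitute:
  epsilon = (1.154 × 10⁸) / (3 × 10¹⁰)
  epsilon = 0.003847
Final answer: epsilon = 0.003847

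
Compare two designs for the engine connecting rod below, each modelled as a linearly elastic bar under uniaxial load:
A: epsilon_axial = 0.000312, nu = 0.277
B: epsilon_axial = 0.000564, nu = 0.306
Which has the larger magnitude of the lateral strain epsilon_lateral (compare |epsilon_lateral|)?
Model: a linearly elastic bar under uniaxial load, so epsilon_lateral = -nu·epsilon_axial (SI units).
  A: epsilon_lateral = -(0.277 × 0.000312) = -8.642 × 10⁻⁵
  B: epsilon_lateral = -(0.306 × 0.000564) = -0.0001726
|epsilon_lateral|: A = 8.642 × 10⁻⁵, B = 0.0001726, so B is larger in magnitude.
Final answer: B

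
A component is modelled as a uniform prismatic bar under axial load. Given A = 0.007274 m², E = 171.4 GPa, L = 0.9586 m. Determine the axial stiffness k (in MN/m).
Model: a uniform prismatic bar under axial load, so k = (A·E) / L.
Convert to SI units:
  E = 171.4 GPa = 1.714 × 10¹¹ Pa
Substitute:
  k = (0.007274 × (1.714 × 10¹¹)) / 0.9586
  k = 1.301 × 10⁹ N/m
Convert: k = 1.301 × 10⁹ N/m = 1301 MN/m
Final answer: k = 1301 MN/m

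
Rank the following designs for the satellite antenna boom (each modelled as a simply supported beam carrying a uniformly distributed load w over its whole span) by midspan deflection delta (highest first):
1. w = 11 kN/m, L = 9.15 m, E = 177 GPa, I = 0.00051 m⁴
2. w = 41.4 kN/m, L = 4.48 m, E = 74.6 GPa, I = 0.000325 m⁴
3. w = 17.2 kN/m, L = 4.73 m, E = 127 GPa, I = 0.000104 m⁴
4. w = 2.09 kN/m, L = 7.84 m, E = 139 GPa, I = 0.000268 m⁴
Model: a simply supported beam carrying a uniformly distributed load w over its whole span, so delta = (5·w·L^4) / (384·E·I) (SI units).
  Case 1: delta = (5 × 11000 × 9.15^4) / (384 × (1.77 × 10¹¹) × 0.00051) = 0.01112 m = 11.12 mm
  Case 2: delta = (5 × 41400 × 4.48^4) / (384 × (7.46 × 10¹⁰) × 0.000325) = 0.008956 m = 8.956 mm
  Case 3: delta = (5 × 17200 × 4.73^4) / (384 × (1.27 × 10¹¹) × 0.000104) = 0.008487 m = 8.487 mm
  Case 4: delta = (5 × 2090 × 7.84^4) / (384 × (1.39 × 10¹¹) × 0.000268) = 0.00276 m = 2.76 mm
Ordering: 11.12 mm (case 1) > 8.956 mm (case 2) > 8.487 mm (case 3) > 2.76 mm (case 4)
Final answer: 1, 2, 3, 4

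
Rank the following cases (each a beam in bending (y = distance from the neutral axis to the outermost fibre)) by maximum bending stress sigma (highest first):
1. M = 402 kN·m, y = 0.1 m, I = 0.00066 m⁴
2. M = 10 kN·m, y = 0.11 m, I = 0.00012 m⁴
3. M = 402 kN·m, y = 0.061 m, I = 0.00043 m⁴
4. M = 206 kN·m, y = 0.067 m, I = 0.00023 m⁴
Model: a beam in bending (y = distance from the neutral axis to the outermost fibre), so sigma = (M·y) / I (SI units).
  Case 1: sigma = (402000 × 0.1) / 0.00066 = 6.091 × 10⁷ Pa = 60.91 MPa
  Case 2: sigma = (10000 × 0.11) / 0.00012 = 9.167 × 10⁶ Pa = 9.167 MPa
  Case 3: sigma = (402000 × 0.061) / 0.00043 = 5.703 × 10⁷ Pa = 57.03 MPa
  Case 4: sigma = (206000 × 0.067) / 0.00023 = 6.001 × 10⁷ Pa = 60.01 MPa
Ordering: 60.91 MPa (case 1) > 60.01 MPa (case 4) > 57.03 MPa (case 3) > 9.167 MPa (case 2)
Final answer: 1, 4, 3, 2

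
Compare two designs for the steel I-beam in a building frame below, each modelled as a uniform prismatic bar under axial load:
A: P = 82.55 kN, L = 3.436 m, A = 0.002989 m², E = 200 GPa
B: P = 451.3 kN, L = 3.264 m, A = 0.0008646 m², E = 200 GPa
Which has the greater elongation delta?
Model: a uniform prismatic bar under axial load, so delta = (P·L) / (A·E) (SI units).
  A: delta = (82550 × 3.436) / (0.002989 × (2 × 10¹¹)) = 0.0004745 m = 0.4745 mm
  B: delta = (451300 × 3.264) / (0.0008646 × (2 × 10¹¹)) = 0.008519 m = 8.519 mm
8.519 mm > 0.4745 mm, so B is larger.
Final answer: B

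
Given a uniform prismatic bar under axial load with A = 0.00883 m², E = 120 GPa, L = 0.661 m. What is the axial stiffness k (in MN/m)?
Model: a uniform prismatic bar under axial load, so k = (A·E) / L.
Convert to SI units:
  E = 120 GPa = 1.2 × 10¹¹ Pa
Substitute:
  k = (0.00883 × (1.2 × 10¹¹)) / 0.661
  k = 1.603 × 10⁹ N/m
Convert: k = 1.603 × 10⁹ N/m = 1603 MN/m
Final answer: k = 1603 MN/m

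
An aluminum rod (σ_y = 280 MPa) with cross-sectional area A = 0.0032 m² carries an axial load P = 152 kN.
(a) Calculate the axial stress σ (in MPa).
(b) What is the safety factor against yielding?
(a) Axial stress σ = P/A. Convert P = 152 kN = 152000 N.
  σ = 152000 / 0.0032 = 4.75 × 10⁷ Pa = 47.5 MPa
(b) Safety factor SF = σ_y/σ = 280 / 47.5 = 5.895
Final answer: (a) σ = 47.5 MPa, (b) SF = 5.895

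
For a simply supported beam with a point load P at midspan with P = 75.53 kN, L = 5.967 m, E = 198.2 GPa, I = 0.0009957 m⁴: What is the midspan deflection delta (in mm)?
Model: a simply supported beam with a point load P at midspan, so delta = (P·L^3) / (48·E·I).
Convert to SI units:
  P = 75.53 kN = 75530 N
  E = 198.2 GPa = 1.982 × 10¹¹ Pa
Substitute:
  delta = (75530 × 5.967^3) / (48 × (1.982 × 10¹¹) × 0.0009957)
  delta = 0.001694 m
Convert: delta = 0.001694 m = 1.694 mm
Final answer: delta = 1.694 mm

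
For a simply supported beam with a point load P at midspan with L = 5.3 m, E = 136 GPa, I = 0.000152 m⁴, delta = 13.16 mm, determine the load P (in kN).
Model: a simply supported beam with a point load P at midspan, so delta = (P·L^3) / (48·E·I).
Solve for P: P = (48·delta·E·I) / L^3.
Convert to SI units:
  E = 136 GPa = 1.36 × 10¹¹ Pa
  delta = 13.16 mm = 0.01316 m
Substitute:
  P = (48 × 0.01316 × (1.36 × 10¹¹) × 0.000152) / 5.3^3
  P = 87710 N
Convert: P = 87710 N = 87.71 kN
Final answer: P = 87.71 kN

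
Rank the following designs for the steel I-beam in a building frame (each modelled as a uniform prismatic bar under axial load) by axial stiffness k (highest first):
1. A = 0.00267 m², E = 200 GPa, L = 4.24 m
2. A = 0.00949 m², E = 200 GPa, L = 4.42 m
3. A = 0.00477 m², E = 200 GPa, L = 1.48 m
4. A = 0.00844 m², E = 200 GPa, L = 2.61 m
Model: a uniform prismatic bar under axial load, so k = (A·E) / L (SI units).
  Case 1: k = (0.00267 × (2 × 10¹¹)) / 4.24 = 1.259 × 10⁸ N/m = 125.9 MN/m
  Case 2: k = (0.00949 × (2 × 10¹¹)) / 4.42 = 4.294 × 10⁸ N/m = 429.4 MN/m
  Case 3: k = (0.00477 × (2 × 10¹¹)) / 1.48 = 6.446 × 10⁸ N/m = 644.6 MN/m
  Case 4: k = (0.00844 × (2 × 10¹¹)) / 2.61 = 6.467 × 10⁸ N/m = 646.7 MN/m
Ordering: 646.7 MN/m (case 4) > 644.6 MN/m (case 3) > 429.4 MN/m (case 2) > 125.9 MN/m (case 1)
Final answer: 4, 3, 2, 1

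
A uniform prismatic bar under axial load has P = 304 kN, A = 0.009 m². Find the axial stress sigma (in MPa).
Model: a uniform prismatic bar under axial load, so sigma = P / A.
Convert to SI units:
  P = 304 kN = 304000 N
Substitute:
  sigma = 304000 / 0.009
  sigma = 3.378 × 10⁷ Pa
Convert: sigma = 3.378 × 10⁷ Pa = 33.78 MPa
Final answer: sigma = 33.78 MPa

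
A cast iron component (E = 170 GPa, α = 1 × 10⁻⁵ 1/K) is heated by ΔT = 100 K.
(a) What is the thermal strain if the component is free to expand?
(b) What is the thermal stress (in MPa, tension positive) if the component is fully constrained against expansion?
(a) Free thermal strain ε_th = α·ΔT = (1 × 10⁻⁵) × 100 = 0.001
(b) Fully constrained, the expansion is suppressed, so σ = -E·α·ΔT. Convert E = 170 GPa = 1.7 × 10¹¹ Pa.
  σ = -(1.7 × 10¹¹) × (1 × 10⁻⁵) × 100 = -1.7 × 10⁸ Pa = -170 MPa (compressive)
Final answer: (a) ε_th = 0.001, (b) σ = -170 MPa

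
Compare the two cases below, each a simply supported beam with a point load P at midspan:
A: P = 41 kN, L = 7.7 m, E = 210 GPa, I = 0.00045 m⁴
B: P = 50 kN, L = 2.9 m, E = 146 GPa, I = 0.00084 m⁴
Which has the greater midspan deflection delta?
Model: a simply supported beam with a point load P at midspan, so delta = (P·L^3) / (48·E·I) (SI units).
  A: delta = (41000 × 7.7^3) / (48 × (2.1 × 10¹¹) × 0.00045) = 0.004127 m = 4.127 mm
  B: delta = (50000 × 2.9^3) / (48 × (1.46 × 10¹¹) × 0.00084) = 0.0002072 m = 0.2072 mm
4.127 mm > 0.2072 mm, so A is larger.
Final answer: A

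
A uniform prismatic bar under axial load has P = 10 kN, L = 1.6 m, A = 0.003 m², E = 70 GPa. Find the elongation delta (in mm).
Model: a uniform prismatic bar under axial load, so delta = (P·L) / (A·E).
Convert to SI units:
  P = 10 kN = 10000 N
  E = 70 GPa = 7 × 10¹⁰ Pa
Substitute:
  delta = (10000 × 1.6) / (0.003 × (7 × 10¹⁰))
  delta = 7.619 × 10⁻⁵ m
Convert: delta = 7.619 × 10⁻⁵ m = 0.07619 mm
Final answer: delta = 0.07619 mm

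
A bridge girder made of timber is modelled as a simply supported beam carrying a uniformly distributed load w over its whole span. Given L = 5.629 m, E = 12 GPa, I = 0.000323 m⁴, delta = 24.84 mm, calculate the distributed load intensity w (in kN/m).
Model: a simply supported beam carrying a uniformly distributed load w over its whole span, so delta = (5·w·L^4) / (384·E·I).
Solve for w: w = (384·delta·E·I) / (5·L^4).
Convert to SI units:
  E = 12 GPa = 1.2 × 10¹⁰ Pa
  delta = 24.84 mm = 0.02484 m
Substitute:
  w = (384 × 0.02484 × (1.2 × 10¹⁰) × 0.000323) / (5 × 5.629^4)
  w = 7365 N/m
Convert: w = 7365 N/m = 7.365 kN/m
Final answer: w = 7.365 kN/m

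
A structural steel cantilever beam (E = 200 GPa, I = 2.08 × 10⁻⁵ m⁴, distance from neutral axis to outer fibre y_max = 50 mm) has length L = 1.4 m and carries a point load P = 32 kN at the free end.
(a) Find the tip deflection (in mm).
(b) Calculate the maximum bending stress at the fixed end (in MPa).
(a) Tip deflection of a cantilever with an end point load: δ = P·L^3 / (3·E·I). Convert P = 32 kN = 32000 N, E = 200 GPa = 2 × 10¹¹ Pa.
  δ = (32000 × 1.4^3) / (3 × (2 × 10¹¹) × (2.08 × 10⁻⁵)) = 0.007036 m = 7.036 mm
(b) Maximum bending moment at the fixed end: M = P·L = 32000 × 1.4 = 44800 N·m. Convert y_max = 50 mm = 0.05 m.
  σ = M·y_max / I = (44800 × 0.05) / (2.08 × 10⁻⁵) = 1.077 × 10⁸ Pa = 107.7 MPa
Final answer: (a) δ = 7.036 mm, (b) σ = 107.7 MPa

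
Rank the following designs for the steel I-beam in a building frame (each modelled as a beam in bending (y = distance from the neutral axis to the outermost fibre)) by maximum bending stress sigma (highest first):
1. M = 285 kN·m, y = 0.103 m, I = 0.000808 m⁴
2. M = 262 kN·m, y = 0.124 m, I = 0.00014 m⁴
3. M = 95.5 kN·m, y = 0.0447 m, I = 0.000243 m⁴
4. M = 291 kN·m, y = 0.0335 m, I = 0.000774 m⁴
Model: a beam in bending (y = distance from the neutral axis to the outermost fibre), so sigma = (M·y) / I (SI units).
  Case 1: sigma = (285000 × 0.103) / 0.000808 = 3.633 × 10⁷ Pa = 36.33 MPa
  Case 2: sigma = (262000 × 0.124) / 0.00014 = 2.321 × 10⁸ Pa = 232.1 MPa
  Case 3: sigma = (95500 × 0.0447) / 0.000243 = 1.757 × 10⁷ Pa = 17.57 MPa
  Case 4: sigma = (291000 × 0.0335) / 0.000774 = 1.259 × 10⁷ Pa = 12.59 MPa
Ordering: 232.1 MPa (case 2) > 36.33 MPa (case 1) > 17.57 MPa (case 3) > 12.59 MPa (case 4)
Final answer: 2, 1, 3, 4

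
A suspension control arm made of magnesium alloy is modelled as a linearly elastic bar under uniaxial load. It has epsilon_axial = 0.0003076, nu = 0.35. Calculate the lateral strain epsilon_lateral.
Model: a linearly elastic bar under uniaxial load, so epsilon_lateral = -nu·epsilon_axial.
Substitute:
  epsilon_lateral = -(0.35 × 0.0003076)
  epsilon_lateral = -0.0001077
Final answer: epsilon_lateral = -0.0001077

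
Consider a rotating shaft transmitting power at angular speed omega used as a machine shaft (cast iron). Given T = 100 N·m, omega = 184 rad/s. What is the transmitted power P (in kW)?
Model: a rotating shaft transmitting power at angular speed omega, so P = T·omega.
Substitute:
  P = 100 × 184
  P = 18400 W
Convert: P = 18400 W = 18.4 kW
Final answer: P = 18.4 kW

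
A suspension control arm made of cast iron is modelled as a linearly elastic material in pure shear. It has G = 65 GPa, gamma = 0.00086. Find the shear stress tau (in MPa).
Model: a linearly elastic material in pure shear, so tau = G·gamma.
Convert to SI units:
  G = 65 GPa = 6.5 × 10¹⁰ Pa
Substitute:
  tau = (6.5 × 10¹⁰) × 0.00086
  tau = 5.59 × 10⁷ Pa
Convert: tau = 5.59 × 10⁷ Pa = 55.9 MPa
Final answer: tau = 55.9 MPa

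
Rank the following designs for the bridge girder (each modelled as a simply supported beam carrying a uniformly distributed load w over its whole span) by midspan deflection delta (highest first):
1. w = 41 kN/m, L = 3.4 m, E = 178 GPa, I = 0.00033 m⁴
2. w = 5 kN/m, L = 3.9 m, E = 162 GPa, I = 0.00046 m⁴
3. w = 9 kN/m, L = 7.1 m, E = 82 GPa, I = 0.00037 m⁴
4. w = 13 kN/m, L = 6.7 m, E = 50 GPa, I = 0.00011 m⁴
Model: a simply supported beam carrying a uniformly distributed load w over its whole span, so delta = (5·w·L^4) / (384·E·I) (SI units).
  Case 1: delta = (5 × 41000 × 3.4^4) / (384 × (1.78 × 10¹¹) × 0.00033) = 0.001215 m = 1.215 mm
  Case 2: delta = (5 × 5000 × 3.9^4) / (384 × (1.62 × 10¹¹) × 0.00046) = 0.0002021 m = 0.2021 mm
  Case 3: delta = (5 × 9000 × 7.1^4) / (384 × (8.2 × 10¹⁰) × 0.00037) = 0.009815 m = 9.815 mm
  Case 4: delta = (5 × 13000 × 6.7^4) / (384 × (5 × 10¹⁰) × 0.00011) = 0.06202 m = 62.02 mm
Ordering: 62.02 mm (case 4) > 9.815 mm (case 3) > 1.215 mm (case 1) > 0.2021 mm (case 2)
Final answer: 4, 3, 1, 2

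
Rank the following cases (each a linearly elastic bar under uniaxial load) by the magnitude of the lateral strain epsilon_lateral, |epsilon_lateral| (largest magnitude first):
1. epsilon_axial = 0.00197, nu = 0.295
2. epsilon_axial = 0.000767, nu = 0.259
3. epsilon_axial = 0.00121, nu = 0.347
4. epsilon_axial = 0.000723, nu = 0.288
Model: a linearly elastic bar under uniaxial load, so epsilon_lateral = -nu·epsilon_axial (SI units).
  Case 1: epsilon_lateral = -(0.295 × 0.00197) = -0.0005812
  Case 2: epsilon_lateral = -(0.259 × 0.000767) = -0.0001987
  Case 3: epsilon_lateral = -(0.347 × 0.00121) = -0.0004199
  Case 4: epsilon_lateral = -(0.288 × 0.000723) = -0.0002082
Ordering by |epsilon_lateral|: 0.0005812 (case 1) > 0.0004199 (case 3) > 0.0002082 (case 4) > 0.0001987 (case 2)
Final answer: 1, 3, 4, 2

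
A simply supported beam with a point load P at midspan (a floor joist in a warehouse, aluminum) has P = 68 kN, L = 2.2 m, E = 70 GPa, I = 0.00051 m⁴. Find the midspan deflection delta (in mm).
Model: a simply supported beam with a point load P at midspan, so delta = (P·L^3) / (48·E·I).
Convert to SI units:
  P = 68 kN = 68000 N
  E = 70 GPa = 7 × 10¹⁰ Pa
Substitute:
  delta = (68000 × 2.2^3) / (48 × (7 × 10¹⁰) × 0.00051)
  delta = 0.0004225 m
Convert: delta = 0.0004225 m = 0.4225 mm
Final answer: delta = 0.4225 mm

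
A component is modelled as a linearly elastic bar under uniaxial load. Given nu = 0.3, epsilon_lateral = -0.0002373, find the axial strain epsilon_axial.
Model: a linearly elastic bar under uniaxial load, so epsilon_lateral = -nu·epsilon_axial.
Solve for epsilon_axial: epsilon_axial = -epsilon_lateral / nu.
Substitute:
  epsilon_axial = -(-0.0002373) / 0.3
  epsilon_axial = 0.000791
Final answer: epsilon_axial = 0.000791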